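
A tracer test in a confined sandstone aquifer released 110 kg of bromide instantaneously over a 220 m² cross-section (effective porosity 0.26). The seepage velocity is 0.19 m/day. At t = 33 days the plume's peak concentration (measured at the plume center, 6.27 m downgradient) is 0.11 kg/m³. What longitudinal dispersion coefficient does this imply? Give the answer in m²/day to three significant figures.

0.737 m²/day

At the plume center C_max = M/(n_e·A·√(4πDt)), so D = M²/(4πt·(n_e·A·C_max)²).
n_e·A·C_max = 0.26 × 220 × 0.11 = 6.292 kg/m.
D = 110²/(4π × 33 × 6.292²) = 0.737 m²/day.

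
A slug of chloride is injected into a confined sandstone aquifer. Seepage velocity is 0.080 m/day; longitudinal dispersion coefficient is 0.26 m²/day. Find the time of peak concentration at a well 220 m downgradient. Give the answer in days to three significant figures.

2710 days

For the 1D instantaneous-source solution, setting ∂C/∂t = 0 at fixed x gives v²t² + 2Dt − x² = 0, so t = (√(D² + v²x²) − D)/v².
√(D² + v²x²) = √(0.26² + 0.080² × 220²) = 17.60; v² = 0.0064.
t = (17.60 − 0.26)/0.0064 = 2710 days (vs. the pure-advection estimate x/v = 2750 d).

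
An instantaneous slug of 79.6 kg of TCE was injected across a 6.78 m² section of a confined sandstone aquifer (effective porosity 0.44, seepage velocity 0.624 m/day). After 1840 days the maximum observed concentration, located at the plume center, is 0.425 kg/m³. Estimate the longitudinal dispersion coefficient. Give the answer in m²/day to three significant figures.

At the plume center C_max = M/(n_e·A·√(4πDt)), so D = M²/(4πt·(n_e·A·C_max)²).
n_e·A·C_max = 0.44 × 6.78 × 0.425 = 1.268 kg/m.
D = 79.6²/(4π × 1840 × 1.268²) = 0.170 m²/day.

0.170 m²/day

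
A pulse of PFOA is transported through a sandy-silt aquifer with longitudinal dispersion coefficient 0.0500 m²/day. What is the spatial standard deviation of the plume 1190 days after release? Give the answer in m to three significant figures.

10.9 m

Dispersive spreading gives a Gaussian with σ² = 2Dt; advection only shifts the center.
σ = √(2 × 0.0500 × 1190) = 10.9 m.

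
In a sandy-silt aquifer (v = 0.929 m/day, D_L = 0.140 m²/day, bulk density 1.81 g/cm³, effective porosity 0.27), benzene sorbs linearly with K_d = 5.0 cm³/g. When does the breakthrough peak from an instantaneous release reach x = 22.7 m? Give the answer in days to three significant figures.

Retardation factor R = 1 + ρ_b·K_d/n = 1 + 1.81 × 5.0/0.27 = 34.52.
Sorption retards both mechanisms: v_R = v/R = 0.02691 m/day, D_R = D/R = 0.004056 m²/day.
Peak time from v_R²t² + 2D_R t − x² = 0: t = (√(D_R² + v_R²x²) − D_R)/v_R².
√(D_R² + v_R²x²) = √(0.004056² + 0.02691² × 22.7²) = 0.6109; v_R² = 0.0007241.
t = (0.6109 − 0.004056)/0.0007241 = 838 days.

838 days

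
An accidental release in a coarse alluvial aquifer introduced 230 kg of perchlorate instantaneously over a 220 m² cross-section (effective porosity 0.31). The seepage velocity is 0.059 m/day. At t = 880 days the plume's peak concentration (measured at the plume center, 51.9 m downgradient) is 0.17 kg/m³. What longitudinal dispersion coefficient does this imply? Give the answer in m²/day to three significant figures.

At the plume center C_max = M/(n_e·A·√(4πDt)), so D = M²/(4πt·(n_e·A·C_max)²).
n_e·A·C_max = 0.31 × 220 × 0.17 = 11.59 kg/m.
D = 230²/(4π × 880 × 11.59²) = 0.0356 m²/day.

0.0356 m²/day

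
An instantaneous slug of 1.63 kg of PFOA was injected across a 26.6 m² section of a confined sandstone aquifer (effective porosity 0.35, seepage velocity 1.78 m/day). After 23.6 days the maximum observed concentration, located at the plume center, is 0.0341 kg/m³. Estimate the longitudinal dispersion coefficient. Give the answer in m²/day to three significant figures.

At the plume center C_max = M/(n_e·A·√(4πDt)), so D = M²/(4πt·(n_e·A·C_max)²).
n_e·A·C_max = 0.35 × 26.6 × 0.0341 = 0.3175 kg/m.
D = 1.63²/(4π × 23.6 × 0.3175²) = 0.0889 m²/day.

0.0889 m²/day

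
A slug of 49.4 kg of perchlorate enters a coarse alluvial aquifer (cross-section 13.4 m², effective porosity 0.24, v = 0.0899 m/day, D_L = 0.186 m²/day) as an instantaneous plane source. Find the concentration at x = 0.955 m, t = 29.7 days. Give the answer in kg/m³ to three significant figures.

For an instantaneous plane source, C(x,t) = M/(n_e·A·√(4πDt)) · exp(−(x−vt)²/(4Dt)), with n_e·A the pore (flow) area.
Plume center vt = 0.0899 × 29.7 = 2.67003 m, so the well at 0.955 m is 1.71503 m upgradient of the peak.
√(4πDt) = 8.332 m, giving peak height M/(n_e·A·√(4πDt)) = 49.4/(0.24 × 13.4 × 8.332) = 1.844 kg/m³.
(x−vt)²/(4Dt) = (-1.71503)²/(4 × 0.186 × 29.7) = 0.1331; exp(−0.1331) = 0.8754.
C = 1.844 × 0.8754 = 1.61 kg/m³.

1.61 kg/m³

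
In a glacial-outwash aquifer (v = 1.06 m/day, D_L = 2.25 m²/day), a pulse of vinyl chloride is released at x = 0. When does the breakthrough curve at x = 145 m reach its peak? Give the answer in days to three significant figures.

135 days

For the 1D instantaneous-source solution, setting ∂C/∂t = 0 at fixed x gives v²t² + 2Dt − x² = 0, so t = (√(D² + v²x²) − D)/v².
√(D² + v²x²) = √(2.25² + 1.06² × 145²) = 153.7; v² = 1.1236.
t = (153.7 − 2.25)/1.1236 = 135 days (vs. the pure-advection estimate x/v = 137 d).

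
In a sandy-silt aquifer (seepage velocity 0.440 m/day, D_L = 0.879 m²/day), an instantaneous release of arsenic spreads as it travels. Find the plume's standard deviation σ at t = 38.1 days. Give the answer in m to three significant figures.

8.18 m

Dispersive spreading gives a Gaussian with σ² = 2Dt; advection only shifts the center.
σ = √(2 × 0.879 × 38.1) = 8.18 m.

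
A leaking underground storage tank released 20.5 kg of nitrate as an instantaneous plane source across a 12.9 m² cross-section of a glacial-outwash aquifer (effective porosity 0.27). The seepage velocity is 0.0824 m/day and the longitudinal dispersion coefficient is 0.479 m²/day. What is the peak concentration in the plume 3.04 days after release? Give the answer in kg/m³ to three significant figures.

The peak of an instantaneous 1D plume sits at x = vt; there the Gaussian factor is 1 and C_max = M/(n_e·A·√(4πDt)), where n_e·A is the pore area the mass is dissolved in.
√(4πDt) = √(4π × 0.479 × 3.04) = 4.278 m, so C_max = 20.5/(0.27 × 12.9 × 4.278) = 1.38 kg/m³.

1.38 kg/m³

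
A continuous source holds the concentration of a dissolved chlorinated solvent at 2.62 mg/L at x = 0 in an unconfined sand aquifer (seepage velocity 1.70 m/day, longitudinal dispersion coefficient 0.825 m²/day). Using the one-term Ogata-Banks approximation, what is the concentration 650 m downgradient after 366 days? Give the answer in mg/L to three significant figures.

0.338 mg/L

For a continuous step input, C/C₀ ≈ ½·erfc((x−vt)/(2√(Dt))).
vt = 1.70 × 366 = 622.2 m and 2√(Dt) = 2√(0.825 × 366) = 34.75 m.
Argument (x−vt)/(2√(Dt)) = (650 − 622.2)/34.75 = 0.8000; ½·erfc(0.8000) = 0.1289.
C = 2.62 × 0.1289 = 0.338 mg/L.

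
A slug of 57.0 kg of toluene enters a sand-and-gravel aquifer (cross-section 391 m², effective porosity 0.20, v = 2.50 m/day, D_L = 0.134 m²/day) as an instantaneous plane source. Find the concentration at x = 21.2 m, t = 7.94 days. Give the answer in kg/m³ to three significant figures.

0.130 kg/m³

For an instantaneous plane source, C(x,t) = M/(n_e·A·√(4πDt)) · exp(−(x−vt)²/(4Dt)), with n_e·A the pore (flow) area.
Plume center vt = 2.50 × 7.94 = 19.85 m, so the well at 21.2 m is 1.35 m downgradient of the peak.
√(4πDt) = 3.657 m, giving peak height M/(n_e·A·√(4πDt)) = 57.0/(0.20 × 391 × 3.657) = 0.1993 kg/m³.
(x−vt)²/(4Dt) = (1.35)²/(4 × 0.134 × 7.94) = 0.4282; exp(−0.4282) = 0.6517.
C = 0.1993 × 0.6517 = 0.130 kg/m³.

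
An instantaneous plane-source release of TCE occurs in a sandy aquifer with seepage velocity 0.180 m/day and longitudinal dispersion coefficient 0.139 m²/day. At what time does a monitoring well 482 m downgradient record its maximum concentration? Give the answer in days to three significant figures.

For the 1D instantaneous-source solution, setting ∂C/∂t = 0 at fixed x gives v²t² + 2Dt − x² = 0, so t = (√(D² + v²x²) − D)/v².
√(D² + v²x²) = √(0.139² + 0.180² × 482²) = 86.76; v² = 0.0324.
t = (86.76 − 0.139)/0.0324 = 2670 days (vs. the pure-advection estimate x/v = 2680 d).

2670 days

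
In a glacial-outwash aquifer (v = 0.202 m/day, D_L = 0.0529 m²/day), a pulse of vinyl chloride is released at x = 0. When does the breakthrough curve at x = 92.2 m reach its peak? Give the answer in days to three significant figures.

For the 1D instantaneous-source solution, setting ∂C/∂t = 0 at fixed x gives v²t² + 2Dt − x² = 0, so t = (√(D² + v²x²) − D)/v².
√(D² + v²x²) = √(0.0529² + 0.202² × 92.2²) = 18.62; v² = 0.040804.
t = (18.62 − 0.0529)/0.040804 = 455 days (vs. the pure-advection estimate x/v = 456 d).

455 days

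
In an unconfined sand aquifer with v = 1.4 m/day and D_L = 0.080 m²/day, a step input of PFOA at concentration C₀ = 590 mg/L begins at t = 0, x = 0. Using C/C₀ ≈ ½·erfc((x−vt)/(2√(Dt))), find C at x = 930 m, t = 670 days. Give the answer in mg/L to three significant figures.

For a continuous step input, C/C₀ ≈ ½·erfc((x−vt)/(2√(Dt))).
vt = 1.4 × 670 = 938 m and 2√(Dt) = 2√(0.080 × 670) = 14.64 m.
Argument (x−vt)/(2√(Dt)) = (930 − 938)/14.64 = -0.5464; ½·erfc(-0.5464) = 0.7802.
C = 590 × 0.7802 = 460 mg/L.

460 mg/L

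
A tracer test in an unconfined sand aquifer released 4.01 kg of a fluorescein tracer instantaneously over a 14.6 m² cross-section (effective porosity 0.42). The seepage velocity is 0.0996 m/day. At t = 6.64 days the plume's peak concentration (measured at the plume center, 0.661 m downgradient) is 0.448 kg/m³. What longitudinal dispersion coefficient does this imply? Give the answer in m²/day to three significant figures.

0.0255 m²/day

At the plume center C_max = M/(n_e·A·√(4πDt)), so D = M²/(4πt·(n_e·A·C_max)²).
n_e·A·C_max = 0.42 × 14.6 × 0.448 = 2.747 kg/m.
D = 4.01²/(4π × 6.64 × 2.747²) = 0.0255 m²/day.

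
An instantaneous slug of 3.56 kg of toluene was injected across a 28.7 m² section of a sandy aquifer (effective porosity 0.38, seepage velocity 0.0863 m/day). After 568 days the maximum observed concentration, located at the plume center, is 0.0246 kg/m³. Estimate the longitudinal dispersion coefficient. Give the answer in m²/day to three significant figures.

At the plume center C_max = M/(n_e·A·√(4πDt)), so D = M²/(4πt·(n_e·A·C_max)²).
n_e·A·C_max = 0.38 × 28.7 × 0.0246 = 0.2683 kg/m.
D = 3.56²/(4π × 568 × 0.2683²) = 0.0247 m²/day.

0.0247 m²/day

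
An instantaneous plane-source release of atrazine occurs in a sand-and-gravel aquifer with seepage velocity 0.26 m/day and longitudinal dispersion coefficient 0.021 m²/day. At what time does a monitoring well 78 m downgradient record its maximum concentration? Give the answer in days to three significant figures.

300 days

For the 1D instantaneous-source solution, setting ∂C/∂t = 0 at fixed x gives v²t² + 2Dt − x² = 0, so t = (√(D² + v²x²) − D)/v².
√(D² + v²x²) = √(0.021² + 0.26² × 78²) = 20.28; v² = 0.0676.
t = (20.28 − 0.021)/0.0676 = 300 days (vs. the pure-advection estimate x/v = 300 d).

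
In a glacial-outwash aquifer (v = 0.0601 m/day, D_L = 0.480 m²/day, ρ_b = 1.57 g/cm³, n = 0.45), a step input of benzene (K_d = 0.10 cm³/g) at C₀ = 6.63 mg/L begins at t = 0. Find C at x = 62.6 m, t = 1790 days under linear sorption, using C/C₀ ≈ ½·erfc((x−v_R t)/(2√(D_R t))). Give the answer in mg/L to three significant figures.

Retardation factor R = 1 + ρ_b·K_d/n = 1 + 1.57 × 0.10/0.45 = 1.349.
Sorption retards both mechanisms: v_R = v/R = 0.04455 m/day, D_R = D/R = 0.3558 m²/day.
v_R·t = 0.04455 × 1790 = 79.7445 m; 2√(D_R t) = 50.47 m; argument = (62.6 − 79.7445)/50.47 = -0.3397.
C = C₀ × ½·erfc(-0.3397) = 6.63 × 0.6845 = 4.54 mg/L.

4.54 mg/L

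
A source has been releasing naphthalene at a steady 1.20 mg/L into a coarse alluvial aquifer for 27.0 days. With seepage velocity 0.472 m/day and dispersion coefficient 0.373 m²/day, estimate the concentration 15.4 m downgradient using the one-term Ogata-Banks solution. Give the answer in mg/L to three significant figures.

For a continuous step input, C/C₀ ≈ ½·erfc((x−vt)/(2√(Dt))).
vt = 0.472 × 27.0 = 12.744 m and 2√(Dt) = 2√(0.373 × 27.0) = 6.347 m.
Argument (x−vt)/(2√(Dt)) = (15.4 − 12.744)/6.347 = 0.4185; ½·erfc(0.4185) = 0.2770.
C = 1.20 × 0.2770 = 0.332 mg/L.

0.332 mg/L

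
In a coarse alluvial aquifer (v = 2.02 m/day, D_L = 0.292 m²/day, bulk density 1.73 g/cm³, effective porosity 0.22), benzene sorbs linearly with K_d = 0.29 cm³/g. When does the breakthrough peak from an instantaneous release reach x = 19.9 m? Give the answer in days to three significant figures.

Retardation factor R = 1 + ρ_b·K_d/n = 1 + 1.73 × 0.29/0.22 = 3.280.
Sorption retards both mechanisms: v_R = v/R = 0.6159 m/day, D_R = D/R = 0.08902 m²/day.
Peak time from v_R²t² + 2D_R t − x² = 0: t = (√(D_R² + v_R²x²) − D_R)/v_R².
√(D_R² + v_R²x²) = √(0.08902² + 0.6159² × 19.9²) = 12.26; v_R² = 0.3793.
t = (12.26 − 0.08902)/0.3793 = 32.1 days.

32.1 days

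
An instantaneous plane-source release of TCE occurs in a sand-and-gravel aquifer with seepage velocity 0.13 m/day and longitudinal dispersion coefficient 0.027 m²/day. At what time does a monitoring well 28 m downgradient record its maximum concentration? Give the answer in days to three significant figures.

214 days

For the 1D instantaneous-source solution, setting ∂C/∂t = 0 at fixed x gives v²t² + 2Dt − x² = 0, so t = (√(D² + v²x²) − D)/v².
√(D² + v²x²) = √(0.027² + 0.13² × 28²) = 3.640; v² = 0.0169.
t = (3.640 − 0.027)/0.0169 = 214 days (vs. the pure-advection estimate x/v = 215 d).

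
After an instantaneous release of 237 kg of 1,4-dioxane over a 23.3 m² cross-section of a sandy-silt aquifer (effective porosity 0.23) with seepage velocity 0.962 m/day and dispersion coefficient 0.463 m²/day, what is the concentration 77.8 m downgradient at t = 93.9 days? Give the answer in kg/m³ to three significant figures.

For an instantaneous plane source, C(x,t) = M/(n_e·A·√(4πDt)) · exp(−(x−vt)²/(4Dt)), with n_e·A the pore (flow) area.
Plume center vt = 0.962 × 93.9 = 90.3318 m, so the well at 77.8 m is 12.5318 m upgradient of the peak.
√(4πDt) = 23.37 m, giving peak height M/(n_e·A·√(4πDt)) = 237/(0.23 × 23.3 × 23.37) = 1.892 kg/m³.
(x−vt)²/(4Dt) = (-12.5318)²/(4 × 0.463 × 93.9) = 0.9031; exp(−0.9031) = 0.4053.
C = 1.892 × 0.4053 = 0.767 kg/m³.

0.767 kg/m³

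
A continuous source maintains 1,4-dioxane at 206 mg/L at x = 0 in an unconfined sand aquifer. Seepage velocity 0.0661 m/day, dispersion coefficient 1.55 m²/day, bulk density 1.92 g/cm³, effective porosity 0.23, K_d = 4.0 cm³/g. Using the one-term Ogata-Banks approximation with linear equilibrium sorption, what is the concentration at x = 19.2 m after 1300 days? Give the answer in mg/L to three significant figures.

12.7 mg/L

Retardation factor R = 1 + ρ_b·K_d/n = 1 + 1.92 × 4.0/0.23 = 34.39.
Sorption retards both mechanisms: v_R = v/R = 0.001922 m/day, D_R = D/R = 0.04507 m²/day.
v_R·t = 0.001922 × 1300 = 2.4986 m; 2√(D_R t) = 15.31 m; argument = (19.2 − 2.4986)/15.31 = 1.091.
C = C₀ × ½·erfc(1.091) = 206 × 0.06143 = 12.7 mg/L.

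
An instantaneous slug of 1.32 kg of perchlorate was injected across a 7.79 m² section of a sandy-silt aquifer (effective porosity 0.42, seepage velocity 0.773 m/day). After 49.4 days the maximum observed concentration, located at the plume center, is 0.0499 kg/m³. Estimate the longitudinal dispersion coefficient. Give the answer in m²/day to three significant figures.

At the plume center C_max = M/(n_e·A·√(4πDt)), so D = M²/(4πt·(n_e·A·C_max)²).
n_e·A·C_max = 0.42 × 7.79 × 0.0499 = 0.1633 kg/m.
D = 1.32²/(4π × 49.4 × 0.1633²) = 0.105 m²/day.

0.105 m²/day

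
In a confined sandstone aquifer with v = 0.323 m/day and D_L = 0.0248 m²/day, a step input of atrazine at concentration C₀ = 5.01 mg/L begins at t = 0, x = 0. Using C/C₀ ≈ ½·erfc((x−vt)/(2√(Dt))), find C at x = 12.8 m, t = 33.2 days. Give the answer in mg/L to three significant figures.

For a continuous step input, C/C₀ ≈ ½·erfc((x−vt)/(2√(Dt))).
vt = 0.323 × 33.2 = 10.7236 m and 2√(Dt) = 2√(0.0248 × 33.2) = 1.815 m.
Argument (x−vt)/(2√(Dt)) = (12.8 − 10.7236)/1.815 = 1.144; ½·erfc(1.144) = 0.05285.
C = 5.01 × 0.05285 = 0.265 mg/L.

0.265 mg/L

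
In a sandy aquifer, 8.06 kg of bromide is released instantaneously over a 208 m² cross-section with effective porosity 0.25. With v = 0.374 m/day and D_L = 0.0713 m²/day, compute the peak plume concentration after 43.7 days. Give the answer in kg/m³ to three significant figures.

0.0248 kg/m³

The peak of an instantaneous 1D plume sits at x = vt; there the Gaussian factor is 1 and C_max = M/(n_e·A·√(4πDt)), where n_e·A is the pore area the mass is dissolved in.
√(4πDt) = √(4π × 0.0713 × 43.7) = 6.257 m, so C_max = 8.06/(0.25 × 208 × 6.257) = 0.0248 kg/m³.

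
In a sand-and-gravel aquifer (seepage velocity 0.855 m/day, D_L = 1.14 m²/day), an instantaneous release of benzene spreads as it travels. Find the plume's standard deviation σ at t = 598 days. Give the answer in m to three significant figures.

Dispersive spreading gives a Gaussian with σ² = 2Dt; advection only shifts the center.
σ = √(2 × 1.14 × 598) = 36.9 m.

36.9 m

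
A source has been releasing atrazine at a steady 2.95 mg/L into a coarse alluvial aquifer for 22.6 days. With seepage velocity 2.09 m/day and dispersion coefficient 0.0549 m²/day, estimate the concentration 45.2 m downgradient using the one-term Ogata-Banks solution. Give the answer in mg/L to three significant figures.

For a continuous step input, C/C₀ ≈ ½·erfc((x−vt)/(2√(Dt))).
vt = 2.09 × 22.6 = 47.234 m and 2√(Dt) = 2√(0.0549 × 22.6) = 2.228 m.
Argument (x−vt)/(2√(Dt)) = (45.2 − 47.234)/2.228 = -0.9129; ½·erfc(-0.9129) = 0.9017.
C = 2.95 × 0.9017 = 2.66 mg/L.

2.66 mg/L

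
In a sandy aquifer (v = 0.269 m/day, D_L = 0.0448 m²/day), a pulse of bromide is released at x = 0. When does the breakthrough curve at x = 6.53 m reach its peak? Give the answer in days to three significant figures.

23.7 days

For the 1D instantaneous-source solution, setting ∂C/∂t = 0 at fixed x gives v²t² + 2Dt − x² = 0, so t = (√(D² + v²x²) − D)/v².
√(D² + v²x²) = √(0.0448² + 0.269² × 6.53²) = 1.757; v² = 0.072361.
t = (1.757 − 0.0448)/0.072361 = 23.7 days (vs. the pure-advection estimate x/v = 24.3 d).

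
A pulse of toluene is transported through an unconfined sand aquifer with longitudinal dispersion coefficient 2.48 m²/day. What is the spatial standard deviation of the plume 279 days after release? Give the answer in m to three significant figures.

Dispersive spreading gives a Gaussian with σ² = 2Dt; advection only shifts the center.
σ = √(2 × 2.48 × 279) = 37.2 m.

37.2 m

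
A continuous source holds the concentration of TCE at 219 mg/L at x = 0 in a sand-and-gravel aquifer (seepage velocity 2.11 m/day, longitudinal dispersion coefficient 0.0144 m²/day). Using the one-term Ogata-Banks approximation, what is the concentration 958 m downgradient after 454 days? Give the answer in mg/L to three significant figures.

108 mg/L

For a continuous step input, C/C₀ ≈ ½·erfc((x−vt)/(2√(Dt))).
vt = 2.11 × 454 = 957.94 m and 2√(Dt) = 2√(0.0144 × 454) = 5.114 m.
Argument (x−vt)/(2√(Dt)) = (958 − 957.94)/5.114 = 0.01173; ½·erfc(0.01173) = 0.4934.
C = 219 × 0.4934 = 108 mg/L.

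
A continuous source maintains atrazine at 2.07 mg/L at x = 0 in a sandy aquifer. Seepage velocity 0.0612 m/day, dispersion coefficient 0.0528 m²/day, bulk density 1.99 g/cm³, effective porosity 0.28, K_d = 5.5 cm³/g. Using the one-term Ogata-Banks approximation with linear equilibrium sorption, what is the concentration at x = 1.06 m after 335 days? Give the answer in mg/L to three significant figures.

Retardation factor R = 1 + ρ_b·K_d/n = 1 + 1.99 × 5.5/0.28 = 40.09.
Sorption retards both mechanisms: v_R = v/R = 0.001527 m/day, D_R = D/R = 0.001317 m²/day.
v_R·t = 0.001527 × 335 = 0.511545 m; 2√(D_R t) = 1.328 m; argument = (1.06 − 0.511545)/1.328 = 0.4130.
C = C₀ × ½·erfc(0.4130) = 2.07 × 0.2796 = 0.579 mg/L.

0.579 mg/L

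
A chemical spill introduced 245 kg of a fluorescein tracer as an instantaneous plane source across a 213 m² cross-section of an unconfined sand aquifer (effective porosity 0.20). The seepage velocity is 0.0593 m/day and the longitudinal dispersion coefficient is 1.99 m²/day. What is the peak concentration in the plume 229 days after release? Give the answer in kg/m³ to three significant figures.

0.0760 kg/m³

The peak of an instantaneous 1D plume sits at x = vt; there the Gaussian factor is 1 and C_max = M/(n_e·A·√(4πDt)), where n_e·A is the pore area the mass is dissolved in.
√(4πDt) = √(4π × 1.99 × 229) = 75.67 m, so C_max = 245/(0.20 × 213 × 75.67) = 0.0760 kg/m³.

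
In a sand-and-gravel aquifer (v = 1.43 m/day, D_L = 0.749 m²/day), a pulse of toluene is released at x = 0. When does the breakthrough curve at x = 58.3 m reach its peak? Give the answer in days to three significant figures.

40.4 days

For the 1D instantaneous-source solution, setting ∂C/∂t = 0 at fixed x gives v²t² + 2Dt − x² = 0, so t = (√(D² + v²x²) − D)/v².
√(D² + v²x²) = √(0.749² + 1.43² × 58.3²) = 83.37; v² = 2.0449.
t = (83.37 − 0.749)/2.0449 = 40.4 days (vs. the pure-advection estimate x/v = 40.8 d).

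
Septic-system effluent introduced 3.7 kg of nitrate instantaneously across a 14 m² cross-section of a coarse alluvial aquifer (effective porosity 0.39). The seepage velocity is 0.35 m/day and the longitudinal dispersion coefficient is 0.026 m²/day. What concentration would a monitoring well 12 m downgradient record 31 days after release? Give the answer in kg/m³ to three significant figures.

For an instantaneous plane source, C(x,t) = M/(n_e·A·√(4πDt)) · exp(−(x−vt)²/(4Dt)), with n_e·A the pore (flow) area.
Plume center vt = 0.35 × 31 = 10.85 m, so the well at 12 m is 1.15 m downgradient of the peak.
√(4πDt) = 3.183 m, giving peak height M/(n_e·A·√(4πDt)) = 3.7/(0.39 × 14 × 3.183) = 0.2129 kg/m³.
(x−vt)²/(4Dt) = (1.15)²/(4 × 0.026 × 31) = 0.4102; exp(−0.4102) = 0.6635.
C = 0.2129 × 0.6635 = 0.141 kg/m³.

0.141 kg/m³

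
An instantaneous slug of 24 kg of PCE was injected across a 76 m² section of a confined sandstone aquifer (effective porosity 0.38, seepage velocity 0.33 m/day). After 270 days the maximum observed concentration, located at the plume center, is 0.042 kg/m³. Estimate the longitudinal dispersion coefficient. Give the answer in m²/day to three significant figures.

At the plume center C_max = M/(n_e·A·√(4πDt)), so D = M²/(4πt·(n_e·A·C_max)²).
n_e·A·C_max = 0.38 × 76 × 0.042 = 1.213 kg/m.
D = 24²/(4π × 270 × 1.213²) = 0.115 m²/day.

0.115 m²/day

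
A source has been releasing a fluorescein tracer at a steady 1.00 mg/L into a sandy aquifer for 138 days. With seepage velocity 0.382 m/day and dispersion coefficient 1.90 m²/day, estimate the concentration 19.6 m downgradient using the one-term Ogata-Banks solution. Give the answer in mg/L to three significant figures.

For a continuous step input, C/C₀ ≈ ½·erfc((x−vt)/(2√(Dt))).
vt = 0.382 × 138 = 52.716 m and 2√(Dt) = 2√(1.90 × 138) = 32.39 m.
Argument (x−vt)/(2√(Dt)) = (19.6 − 52.716)/32.39 = -1.022; ½·erfc(-1.022) = 0.9258.
C = 1.00 × 0.9258 = 0.926 mg/L.

0.926 mg/L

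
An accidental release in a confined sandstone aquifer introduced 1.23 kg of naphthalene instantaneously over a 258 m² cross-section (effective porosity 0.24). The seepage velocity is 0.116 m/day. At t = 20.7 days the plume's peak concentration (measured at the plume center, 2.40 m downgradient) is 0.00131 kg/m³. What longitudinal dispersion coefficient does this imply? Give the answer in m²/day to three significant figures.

At the plume center C_max = M/(n_e·A·√(4πDt)), so D = M²/(4πt·(n_e·A·C_max)²).
n_e·A·C_max = 0.24 × 258 × 0.00131 = 0.08112 kg/m.
D = 1.23²/(4π × 20.7 × 0.08112²) = 0.884 m²/day.

0.884 m²/day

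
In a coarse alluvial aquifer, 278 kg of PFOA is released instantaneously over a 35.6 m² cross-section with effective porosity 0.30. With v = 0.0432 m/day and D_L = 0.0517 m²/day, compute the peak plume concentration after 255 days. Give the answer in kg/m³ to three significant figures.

2.02 kg/m³

The peak of an instantaneous 1D plume sits at x = vt; there the Gaussian factor is 1 and C_max = M/(n_e·A·√(4πDt)), where n_e·A is the pore area the mass is dissolved in.
√(4πDt) = √(4π × 0.0517 × 255) = 12.87 m, so C_max = 278/(0.30 × 35.6 × 12.87) = 2.02 kg/m³.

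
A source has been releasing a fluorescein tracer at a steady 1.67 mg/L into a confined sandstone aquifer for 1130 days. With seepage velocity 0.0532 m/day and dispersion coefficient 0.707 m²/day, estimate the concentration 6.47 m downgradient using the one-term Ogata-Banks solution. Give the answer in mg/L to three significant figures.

1.52 mg/L

For a continuous step input, C/C₀ ≈ ½·erfc((x−vt)/(2√(Dt))).
vt = 0.0532 × 1130 = 60.116 m and 2√(Dt) = 2√(0.707 × 1130) = 56.53 m.
Argument (x−vt)/(2√(Dt)) = (6.47 − 60.116)/56.53 = -0.9490; ½·erfc(-0.9490) = 0.9102.
C = 1.67 × 0.9102 = 1.52 mg/L.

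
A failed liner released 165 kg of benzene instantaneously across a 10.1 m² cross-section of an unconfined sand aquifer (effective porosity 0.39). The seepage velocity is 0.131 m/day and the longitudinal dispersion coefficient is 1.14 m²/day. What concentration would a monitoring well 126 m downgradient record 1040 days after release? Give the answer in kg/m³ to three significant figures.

0.336 kg/m³

For an instantaneous plane source, C(x,t) = M/(n_e·A·√(4πDt)) · exp(−(x−vt)²/(4Dt)), with n_e·A the pore (flow) area.
Plume center vt = 0.131 × 1040 = 136.24 m, so the well at 126 m is 10.24 m upgradient of the peak.
√(4πDt) = 122.1 m, giving peak height M/(n_e·A·√(4πDt)) = 165/(0.39 × 10.1 × 122.1) = 0.3431 kg/m³.
(x−vt)²/(4Dt) = (-10.24)²/(4 × 1.14 × 1040) = 0.02211; exp(−0.02211) = 0.9781.
C = 0.3431 × 0.9781 = 0.336 kg/m³.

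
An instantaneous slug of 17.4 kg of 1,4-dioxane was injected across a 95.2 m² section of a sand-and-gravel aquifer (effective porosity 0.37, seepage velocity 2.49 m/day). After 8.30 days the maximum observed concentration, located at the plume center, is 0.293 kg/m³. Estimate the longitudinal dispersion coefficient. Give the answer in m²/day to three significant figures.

At the plume center C_max = M/(n_e·A·√(4πDt)), so D = M²/(4πt·(n_e·A·C_max)²).
n_e·A·C_max = 0.37 × 95.2 × 0.293 = 10.32 kg/m.
D = 17.4²/(4π × 8.30 × 10.32²) = 0.0273 m²/day.

0.0273 m²/day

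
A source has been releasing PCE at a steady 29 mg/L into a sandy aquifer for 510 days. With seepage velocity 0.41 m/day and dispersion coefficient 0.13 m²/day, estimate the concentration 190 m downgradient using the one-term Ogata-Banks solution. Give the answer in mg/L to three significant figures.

For a continuous step input, C/C₀ ≈ ½·erfc((x−vt)/(2√(Dt))).
vt = 0.41 × 510 = 209.1 m and 2√(Dt) = 2√(0.13 × 510) = 16.28 m.
Argument (x−vt)/(2√(Dt)) = (190 − 209.1)/16.28 = -1.173; ½·erfc(-1.173) = 0.9514.
C = 29 × 0.9514 = 27.6 mg/L.

27.6 mg/L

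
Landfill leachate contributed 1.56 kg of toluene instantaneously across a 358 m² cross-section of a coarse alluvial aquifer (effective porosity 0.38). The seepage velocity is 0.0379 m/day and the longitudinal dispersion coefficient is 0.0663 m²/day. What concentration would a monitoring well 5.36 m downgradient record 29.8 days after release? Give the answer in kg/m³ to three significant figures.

For an instantaneous plane source, C(x,t) = M/(n_e·A·√(4πDt)) · exp(−(x−vt)²/(4Dt)), with n_e·A the pore (flow) area.
Plume center vt = 0.0379 × 29.8 = 1.12942 m, so the well at 5.36 m is 4.23058 m downgradient of the peak.
√(4πDt) = 4.983 m, giving peak height M/(n_e·A·√(4πDt)) = 1.56/(0.38 × 358 × 4.983) = 0.002301 kg/m³.
(x−vt)²/(4Dt) = (4.23058)²/(4 × 0.0663 × 29.8) = 2.265; exp(−2.265) = 0.1038.
C = 0.002301 × 0.1038 = 0.000239 kg/m³.

0.000239 kg/m³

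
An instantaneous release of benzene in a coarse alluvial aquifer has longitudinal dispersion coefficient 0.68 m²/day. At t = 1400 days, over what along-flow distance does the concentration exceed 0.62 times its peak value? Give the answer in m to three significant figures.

The plume is Gaussian with σ = √(2Dt) = √(2 × 0.68 × 1400) = 43.63 m.
C/C_peak = exp(−Δx²/(2σ²)) = 0.62 ⇒ Δx = σ·√(−2 ln 0.62) = 43.63 × 0.9778 = 42.66 m.
Width = 2Δx = 85.3 m.

85.3 m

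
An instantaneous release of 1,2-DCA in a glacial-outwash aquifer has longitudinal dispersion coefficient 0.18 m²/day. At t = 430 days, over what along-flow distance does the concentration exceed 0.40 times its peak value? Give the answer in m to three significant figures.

The plume is Gaussian with σ = √(2Dt) = √(2 × 0.18 × 430) = 12.44 m.
C/C_peak = exp(−Δx²/(2σ²)) = 0.40 ⇒ Δx = σ·√(−2 ln 0.40) = 12.44 × 1.354 = 16.84 m.
Width = 2Δx = 33.7 m.

33.7 m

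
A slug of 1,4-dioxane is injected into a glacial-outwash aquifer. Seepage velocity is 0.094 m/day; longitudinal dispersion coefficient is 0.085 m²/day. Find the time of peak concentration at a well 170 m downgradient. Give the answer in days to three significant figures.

1800 days

For the 1D instantaneous-source solution, setting ∂C/∂t = 0 at fixed x gives v²t² + 2Dt − x² = 0, so t = (√(D² + v²x²) − D)/v².
√(D² + v²x²) = √(0.085² + 0.094² × 170²) = 15.98; v² = 0.008836.
t = (15.98 − 0.085)/0.008836 = 1800 days (vs. the pure-advection estimate x/v = 1810 d).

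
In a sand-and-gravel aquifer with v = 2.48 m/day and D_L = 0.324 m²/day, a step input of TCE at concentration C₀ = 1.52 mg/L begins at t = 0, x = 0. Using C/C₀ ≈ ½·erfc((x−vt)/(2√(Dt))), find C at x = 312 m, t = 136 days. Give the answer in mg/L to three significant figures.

1.51 mg/L

For a continuous step input, C/C₀ ≈ ½·erfc((x−vt)/(2√(Dt))).
vt = 2.48 × 136 = 337.28 m and 2√(Dt) = 2√(0.324 × 136) = 13.28 m.
Argument (x−vt)/(2√(Dt)) = (312 − 337.28)/13.28 = -1.904; ½·erfc(-1.904) = 0.9965.
C = 1.52 × 0.9965 = 1.51 mg/L.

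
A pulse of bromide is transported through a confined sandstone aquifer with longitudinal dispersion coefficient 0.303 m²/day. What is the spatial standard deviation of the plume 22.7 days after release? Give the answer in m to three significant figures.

3.71 m

Dispersive spreading gives a Gaussian with σ² = 2Dt; advection only shifts the center.
σ = √(2 × 0.303 × 22.7) = 3.71 m.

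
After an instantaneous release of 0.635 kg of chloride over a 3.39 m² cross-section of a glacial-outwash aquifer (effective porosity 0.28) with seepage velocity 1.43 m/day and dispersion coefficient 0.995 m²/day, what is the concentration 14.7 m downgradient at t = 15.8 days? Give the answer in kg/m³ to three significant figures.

For an instantaneous plane source, C(x,t) = M/(n_e·A·√(4πDt)) · exp(−(x−vt)²/(4Dt)), with n_e·A the pore (flow) area.
Plume center vt = 1.43 × 15.8 = 22.594 m, so the well at 14.7 m is 7.894 m upgradient of the peak.
√(4πDt) = 14.06 m, giving peak height M/(n_e·A·√(4πDt)) = 0.635/(0.28 × 3.39 × 14.06) = 0.04758 kg/m³.
(x−vt)²/(4Dt) = (-7.894)²/(4 × 0.995 × 15.8) = 0.9910; exp(−0.9910) = 0.3712.
C = 0.04758 × 0.3712 = 0.0177 kg/m³.

0.0177 kg/m³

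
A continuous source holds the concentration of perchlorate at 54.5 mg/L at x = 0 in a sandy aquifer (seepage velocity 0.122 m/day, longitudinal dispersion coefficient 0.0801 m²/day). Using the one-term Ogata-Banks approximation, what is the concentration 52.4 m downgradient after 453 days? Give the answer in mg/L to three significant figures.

34.4 mg/L

For a continuous step input, C/C₀ ≈ ½·erfc((x−vt)/(2√(Dt))).
vt = 0.122 × 453 = 55.266 m and 2√(Dt) = 2√(0.0801 × 453) = 12.05 m.
Argument (x−vt)/(2√(Dt)) = (52.4 − 55.266)/12.05 = -0.2378; ½·erfc(-0.2378) = 0.6317.
C = 54.5 × 0.6317 = 34.4 mg/L.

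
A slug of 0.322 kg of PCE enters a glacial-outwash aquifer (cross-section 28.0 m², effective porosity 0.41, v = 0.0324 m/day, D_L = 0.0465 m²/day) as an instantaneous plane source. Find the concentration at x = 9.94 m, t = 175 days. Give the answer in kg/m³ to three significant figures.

For an instantaneous plane source, C(x,t) = M/(n_e·A·√(4πDt)) · exp(−(x−vt)²/(4Dt)), with n_e·A the pore (flow) area.
Plume center vt = 0.0324 × 175 = 5.67 m, so the well at 9.94 m is 4.27 m downgradient of the peak.
√(4πDt) = 10.11 m, giving peak height M/(n_e·A·√(4πDt)) = 0.322/(0.41 × 28.0 × 10.11) = 0.002774 kg/m³.
(x−vt)²/(4Dt) = (4.27)²/(4 × 0.0465 × 175) = 0.5602; exp(−0.5602) = 0.5711.
C = 0.002774 × 0.5711 = 0.00158 kg/m³.

0.00158 kg/m³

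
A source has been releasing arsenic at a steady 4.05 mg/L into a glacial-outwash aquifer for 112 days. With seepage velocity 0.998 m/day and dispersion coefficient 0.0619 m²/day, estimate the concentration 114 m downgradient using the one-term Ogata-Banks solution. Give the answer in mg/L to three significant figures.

For a continuous step input, C/C₀ ≈ ½·erfc((x−vt)/(2√(Dt))).
vt = 0.998 × 112 = 111.776 m and 2√(Dt) = 2√(0.0619 × 112) = 5.266 m.
Argument (x−vt)/(2√(Dt)) = (114 − 111.776)/5.266 = 0.4223; ½·erfc(0.4223) = 0.2752.
C = 4.05 × 0.2752 = 1.11 mg/L.

1.11 mg/L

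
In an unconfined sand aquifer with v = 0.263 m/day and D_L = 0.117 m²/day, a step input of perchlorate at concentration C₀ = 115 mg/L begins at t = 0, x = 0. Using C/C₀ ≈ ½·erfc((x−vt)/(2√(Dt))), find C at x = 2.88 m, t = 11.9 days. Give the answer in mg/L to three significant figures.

For a continuous step input, C/C₀ ≈ ½·erfc((x−vt)/(2√(Dt))).
vt = 0.263 × 11.9 = 3.1297 m and 2√(Dt) = 2√(0.117 × 11.9) = 2.360 m.
Argument (x−vt)/(2√(Dt)) = (2.88 − 3.1297)/2.360 = -0.1058; ½·erfc(-0.1058) = 0.5595.
C = 115 × 0.5595 = 64.3 mg/L.

64.3 mg/L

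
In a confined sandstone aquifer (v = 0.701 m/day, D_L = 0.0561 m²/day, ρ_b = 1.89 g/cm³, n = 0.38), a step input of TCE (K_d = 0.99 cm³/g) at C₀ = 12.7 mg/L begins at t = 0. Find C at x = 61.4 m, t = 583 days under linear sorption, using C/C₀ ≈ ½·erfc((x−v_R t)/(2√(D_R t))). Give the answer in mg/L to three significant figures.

12.6 mg/L

Retardation factor R = 1 + ρ_b·K_d/n = 1 + 1.89 × 0.99/0.38 = 5.924.
Sorption retards both mechanisms: v_R = v/R = 0.1183 m/day, D_R = D/R = 0.009470 m²/day.
v_R·t = 0.1183 × 583 = 68.9689 m; 2√(D_R t) = 4.699 m; argument = (61.4 − 68.9689)/4.699 = -1.611.
C = C₀ × ½·erfc(-1.611) = 12.7 × 0.9886 = 12.6 mg/L.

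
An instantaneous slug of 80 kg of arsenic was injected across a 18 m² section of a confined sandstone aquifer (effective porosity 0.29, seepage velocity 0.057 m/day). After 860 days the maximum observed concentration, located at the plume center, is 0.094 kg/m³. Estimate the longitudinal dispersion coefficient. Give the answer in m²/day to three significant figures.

At the plume center C_max = M/(n_e·A·√(4πDt)), so D = M²/(4πt·(n_e·A·C_max)²).
n_e·A·C_max = 0.29 × 18 × 0.094 = 0.4907 kg/m.
D = 80²/(4π × 860 × 0.4907²) = 2.46 m²/day.

2.46 m²/day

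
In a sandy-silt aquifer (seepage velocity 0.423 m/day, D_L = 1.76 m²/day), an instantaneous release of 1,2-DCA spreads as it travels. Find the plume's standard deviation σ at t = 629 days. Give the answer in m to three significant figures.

47.1 m

Dispersive spreading gives a Gaussian with σ² = 2Dt; advection only shifts the center.
σ = √(2 × 1.76 × 629) = 47.1 m.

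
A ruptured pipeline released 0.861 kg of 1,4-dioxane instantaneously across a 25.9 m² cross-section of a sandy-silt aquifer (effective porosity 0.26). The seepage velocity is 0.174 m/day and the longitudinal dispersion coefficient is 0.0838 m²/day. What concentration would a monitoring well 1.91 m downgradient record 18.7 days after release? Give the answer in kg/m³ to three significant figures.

For an instantaneous plane source, C(x,t) = M/(n_e·A·√(4πDt)) · exp(−(x−vt)²/(4Dt)), with n_e·A the pore (flow) area.
Plume center vt = 0.174 × 18.7 = 3.2538 m, so the well at 1.91 m is 1.3438 m upgradient of the peak.
√(4πDt) = 4.438 m, giving peak height M/(n_e·A·√(4πDt)) = 0.861/(0.26 × 25.9 × 4.438) = 0.02881 kg/m³.
(x−vt)²/(4Dt) = (-1.3438)²/(4 × 0.0838 × 18.7) = 0.2881; exp(−0.2881) = 0.7497.
C = 0.02881 × 0.7497 = 0.0216 kg/m³.

0.0216 kg/m³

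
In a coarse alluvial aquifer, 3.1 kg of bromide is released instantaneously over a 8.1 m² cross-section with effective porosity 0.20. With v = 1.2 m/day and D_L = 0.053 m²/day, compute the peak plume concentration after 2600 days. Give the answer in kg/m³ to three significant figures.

The peak of an instantaneous 1D plume sits at x = vt; there the Gaussian factor is 1 and C_max = M/(n_e·A·√(4πDt)), where n_e·A is the pore area the mass is dissolved in.
√(4πDt) = √(4π × 0.053 × 2600) = 41.61 m, so C_max = 3.1/(0.20 × 8.1 × 41.61) = 0.0460 kg/m³.

0.0460 kg/m³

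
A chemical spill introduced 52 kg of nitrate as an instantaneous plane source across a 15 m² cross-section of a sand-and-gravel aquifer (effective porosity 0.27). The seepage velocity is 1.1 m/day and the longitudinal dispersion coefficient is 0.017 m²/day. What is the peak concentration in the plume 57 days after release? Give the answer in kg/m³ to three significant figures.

3.68 kg/m³

The peak of an instantaneous 1D plume sits at x = vt; there the Gaussian factor is 1 and C_max = M/(n_e·A·√(4πDt)), where n_e·A is the pore area the mass is dissolved in.
√(4πDt) = √(4π × 0.017 × 57) = 3.490 m, so C_max = 52/(0.27 × 15 × 3.490) = 3.68 kg/m³.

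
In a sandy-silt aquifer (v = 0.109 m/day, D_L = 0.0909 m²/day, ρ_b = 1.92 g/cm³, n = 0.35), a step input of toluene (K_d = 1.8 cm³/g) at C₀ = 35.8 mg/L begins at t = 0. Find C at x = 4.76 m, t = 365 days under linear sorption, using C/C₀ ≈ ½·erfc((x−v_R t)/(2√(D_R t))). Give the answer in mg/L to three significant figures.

Retardation factor R = 1 + ρ_b·K_d/n = 1 + 1.92 × 1.8/0.35 = 10.87.
Sorption retards both mechanisms: v_R = v/R = 0.01003 m/day, D_R = D/R = 0.008362 m²/day.
v_R·t = 0.01003 × 365 = 3.66095 m; 2√(D_R t) = 3.494 m; argument = (4.76 − 3.66095)/3.494 = 0.3146.
C = C₀ × ½·erfc(0.3146) = 35.8 × 0.3282 = 11.7 mg/L.

11.7 mg/L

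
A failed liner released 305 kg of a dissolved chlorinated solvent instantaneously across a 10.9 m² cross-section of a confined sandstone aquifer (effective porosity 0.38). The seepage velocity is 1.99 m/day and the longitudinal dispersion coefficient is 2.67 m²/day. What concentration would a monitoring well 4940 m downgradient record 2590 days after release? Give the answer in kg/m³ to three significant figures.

0.0476 kg/m³

For an instantaneous plane source, C(x,t) = M/(n_e·A·√(4πDt)) · exp(−(x−vt)²/(4Dt)), with n_e·A the pore (flow) area.
Plume center vt = 1.99 × 2590 = 5154.1 m, so the well at 4940 m is 214.1 m upgradient of the peak.
√(4πDt) = 294.8 m, giving peak height M/(n_e·A·√(4πDt)) = 305/(0.38 × 10.9 × 294.8) = 0.2498 kg/m³.
(x−vt)²/(4Dt) = (-214.1)²/(4 × 2.67 × 2590) = 1.657; exp(−1.657) = 0.1907.
C = 0.2498 × 0.1907 = 0.0476 kg/m³.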